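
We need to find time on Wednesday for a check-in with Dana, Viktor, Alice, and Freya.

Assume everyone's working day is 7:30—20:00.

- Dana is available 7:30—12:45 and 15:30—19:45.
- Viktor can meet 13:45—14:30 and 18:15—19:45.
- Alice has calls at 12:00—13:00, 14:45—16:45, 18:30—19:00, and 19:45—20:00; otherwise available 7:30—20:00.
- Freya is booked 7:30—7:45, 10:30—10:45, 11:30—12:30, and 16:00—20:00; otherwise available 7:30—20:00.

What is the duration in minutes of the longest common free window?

Alice free within 07:30–20:00: 07:30–12:00, 13:00–14:45, 16:45–18:30, 19:00–19:45.
Freya free within 07:30–20:00: 07:45–10:30, 10:45–11:30, 12:30–16:00.
Dana ∩ Viktor: 18:15–19:45.
Dana ∩ Viktor ∩ Alice: 18:15–18:30, 19:00–19:45.
Dana ∩ Viktor ∩ Alice ∩ Freya: (none).
No common window.

0 minutes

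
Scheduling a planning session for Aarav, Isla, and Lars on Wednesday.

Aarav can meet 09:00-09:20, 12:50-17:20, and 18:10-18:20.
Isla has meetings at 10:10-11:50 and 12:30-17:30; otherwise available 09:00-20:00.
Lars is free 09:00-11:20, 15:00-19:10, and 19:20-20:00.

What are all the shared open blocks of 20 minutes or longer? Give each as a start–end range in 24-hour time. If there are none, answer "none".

Isla free within 09:00–20:00: 09:00–10:10, 11:50–12:30, 17:30–20:00.
Aarav ∩ Isla: 09:00–09:20, 18:10–18:20.
Aarav ∩ Isla ∩ Lars: 09:00–09:20, 18:10–18:20.
Windows ≥ 20 min: 09:00–09:20.

09:00–09:20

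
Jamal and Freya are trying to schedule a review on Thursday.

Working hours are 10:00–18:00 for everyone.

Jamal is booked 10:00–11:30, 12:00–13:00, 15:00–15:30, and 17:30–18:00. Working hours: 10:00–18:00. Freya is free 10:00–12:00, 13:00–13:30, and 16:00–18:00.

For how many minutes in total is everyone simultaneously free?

150 minutes

Jamal free within 10:00–18:00: 11:30–12:00, 13:00–15:00, 15:30–17:30.
Jamal ∩ Freya: 11:30–12:00, 13:00–13:30, 16:00–17:30.
Total common minutes: 30 + 30 + 90 = 150.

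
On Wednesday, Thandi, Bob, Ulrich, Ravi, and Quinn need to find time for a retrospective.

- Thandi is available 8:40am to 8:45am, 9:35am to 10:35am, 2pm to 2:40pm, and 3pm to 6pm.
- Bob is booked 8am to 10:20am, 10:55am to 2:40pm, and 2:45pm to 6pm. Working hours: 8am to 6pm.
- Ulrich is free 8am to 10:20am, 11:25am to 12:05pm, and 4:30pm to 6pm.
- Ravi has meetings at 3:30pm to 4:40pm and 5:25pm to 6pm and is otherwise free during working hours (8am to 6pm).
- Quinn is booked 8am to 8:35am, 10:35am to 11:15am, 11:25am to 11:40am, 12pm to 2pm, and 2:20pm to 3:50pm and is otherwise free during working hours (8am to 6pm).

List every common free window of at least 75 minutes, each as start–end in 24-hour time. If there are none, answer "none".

Bob free within 08:00–18:00: 10:20–10:55, 14:40–14:45.
Ravi free within 08:00–18:00: 08:00–15:30, 16:40–17:25.
Quinn free within 08:00–18:00: 08:35–10:35, 11:15–11:25, 11:40–12:00, 14:00–14:20, 15:50–18:00.
Thandi ∩ Bob: 10:20–10:35.
Thandi ∩ Bob ∩ Ulrich: (none).
Thandi ∩ Bob ∩ Ulrich ∩ Ravi: (none).
Thandi ∩ Bob ∩ Ulrich ∩ Ravi ∩ Quinn: (none).
Windows ≥ 75 min: (none).

none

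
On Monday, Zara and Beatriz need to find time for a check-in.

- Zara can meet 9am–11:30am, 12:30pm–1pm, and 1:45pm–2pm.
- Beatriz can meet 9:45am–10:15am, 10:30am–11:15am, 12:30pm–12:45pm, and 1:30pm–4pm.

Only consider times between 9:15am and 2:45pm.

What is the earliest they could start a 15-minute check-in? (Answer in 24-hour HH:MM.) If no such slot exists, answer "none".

Zara ∩ Beatriz: 09:45–10:15, 10:30–11:15, 12:30–12:45, 13:45–14:00.
Restricted to 09:15–14:45: 09:45–10:15, 10:30–11:15, 12:30–12:45, 13:45–14:00.
Windows ≥ 15 min: 09:45–10:15, 10:30–11:15, 12:30–12:45, 13:45–14:00.
Earliest such window starts at 09:45.

09:45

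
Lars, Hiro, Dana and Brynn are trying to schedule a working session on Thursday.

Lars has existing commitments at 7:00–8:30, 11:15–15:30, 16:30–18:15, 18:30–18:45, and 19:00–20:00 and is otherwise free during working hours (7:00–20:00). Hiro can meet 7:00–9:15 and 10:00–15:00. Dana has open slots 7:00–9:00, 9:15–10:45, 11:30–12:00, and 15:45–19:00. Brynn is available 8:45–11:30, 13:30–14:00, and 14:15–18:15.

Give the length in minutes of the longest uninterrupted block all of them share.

45 minutes

Lars free within 07:00–20:00: 08:30–11:15, 15:30–16:30, 18:15–18:30, 18:45–19:00.
Lars ∩ Hiro: 08:30–09:15, 10:00–11:15.
Lars ∩ Hiro ∩ Dana: 08:30–09:00, 10:00–10:45.
Lars ∩ Hiro ∩ Dana ∩ Brynn: 08:45–09:00, 10:00–10:45.
Common window lengths: 15, 45 min; longest is 45.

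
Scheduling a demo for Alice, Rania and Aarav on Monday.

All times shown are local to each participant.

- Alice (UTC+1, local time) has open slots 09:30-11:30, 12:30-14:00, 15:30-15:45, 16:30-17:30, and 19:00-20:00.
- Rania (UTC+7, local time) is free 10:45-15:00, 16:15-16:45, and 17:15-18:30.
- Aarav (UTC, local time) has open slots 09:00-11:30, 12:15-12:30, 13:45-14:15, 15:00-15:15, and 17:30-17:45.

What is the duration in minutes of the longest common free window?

Alice → UTC: 08:30–10:30, 11:30–13:00, 14:30–14:45, 15:30–16:30, 18:00–19:00.
Rania → UTC: 03:45–08:00, 09:15–09:45, 10:15–11:30.
Aarav → UTC: 09:00–11:30, 12:15–12:30, 13:45–14:15, 15:00–15:15, 17:30–17:45.
Alice ∩ Rania: 09:15–09:45, 10:15–10:30.
Alice ∩ Rania ∩ Aarav: 09:15–09:45, 10:15–10:30.
Common window lengths: 30, 15 min; longest is 30.

30 minutes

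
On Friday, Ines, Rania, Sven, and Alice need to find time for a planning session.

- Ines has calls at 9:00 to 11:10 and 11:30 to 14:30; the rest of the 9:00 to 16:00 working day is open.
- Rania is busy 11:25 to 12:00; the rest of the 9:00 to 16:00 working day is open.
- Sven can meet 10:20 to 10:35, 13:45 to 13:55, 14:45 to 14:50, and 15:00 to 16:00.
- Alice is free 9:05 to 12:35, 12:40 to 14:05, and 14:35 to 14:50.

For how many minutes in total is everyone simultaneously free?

Ines free within 09:00–16:00: 11:10–11:30, 14:30–16:00.
Rania free within 09:00–16:00: 09:00–11:25, 12:00–16:00.
Ines ∩ Rania: 11:10–11:25, 14:30–16:00.
Ines ∩ Rania ∩ Sven: 14:45–14:50, 15:00–16:00.
Ines ∩ Rania ∩ Sven ∩ Alice: 14:45–14:50.
Total common minutes: 5.

5 minutes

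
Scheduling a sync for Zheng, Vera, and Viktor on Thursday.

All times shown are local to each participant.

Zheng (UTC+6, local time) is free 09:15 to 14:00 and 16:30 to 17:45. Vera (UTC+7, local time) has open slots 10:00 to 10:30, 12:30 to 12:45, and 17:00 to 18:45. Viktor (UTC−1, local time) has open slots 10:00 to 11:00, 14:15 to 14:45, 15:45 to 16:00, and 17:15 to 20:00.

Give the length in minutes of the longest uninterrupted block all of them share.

45 minutes

Zheng → UTC: 03:15–08:00, 10:30–11:45.
Vera → UTC: 03:00–03:30, 05:30–05:45, 10:00–11:45.
Viktor → UTC: 11:00–12:00, 15:15–15:45, 16:45–17:00, 18:15–21:00.
Zheng ∩ Vera: 03:15–03:30, 05:30–05:45, 10:30–11:45.
Zheng ∩ Vera ∩ Viktor: 11:00–11:45.
Single common window of 45 minutes.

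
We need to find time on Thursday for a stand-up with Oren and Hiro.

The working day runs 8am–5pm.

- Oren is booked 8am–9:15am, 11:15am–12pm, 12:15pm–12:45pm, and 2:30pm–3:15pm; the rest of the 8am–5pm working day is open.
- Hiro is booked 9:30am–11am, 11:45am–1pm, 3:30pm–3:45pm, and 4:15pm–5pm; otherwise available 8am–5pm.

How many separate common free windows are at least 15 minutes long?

5

Oren free within 08:00–17:00: 09:15–11:15, 12:00–12:15, 12:45–14:30, 15:15–17:00.
Hiro free within 08:00–17:00: 08:00–09:30, 11:00–11:45, 13:00–15:30, 15:45–16:15.
Oren ∩ Hiro: 09:15–09:30, 11:00–11:15, 13:00–14:30, 15:15–15:30, 15:45–16:15.
Windows ≥ 15 min: 09:15–09:30, 11:00–11:15, 13:00–14:30, 15:15–15:30, 15:45–16:15.
That's 5 windows.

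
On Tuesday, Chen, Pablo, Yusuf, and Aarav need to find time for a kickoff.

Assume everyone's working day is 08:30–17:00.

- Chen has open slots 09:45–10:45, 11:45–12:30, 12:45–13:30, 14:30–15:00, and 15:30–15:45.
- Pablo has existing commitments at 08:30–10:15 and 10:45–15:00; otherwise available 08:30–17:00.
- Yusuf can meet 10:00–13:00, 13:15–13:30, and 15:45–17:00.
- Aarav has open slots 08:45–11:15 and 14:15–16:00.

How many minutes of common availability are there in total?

Pablo free within 08:30–17:00: 10:15–10:45, 15:00–17:00.
Chen ∩ Pablo: 10:15–10:45, 15:30–15:45.
Chen ∩ Pablo ∩ Yusuf: 10:15–10:45.
Chen ∩ Pablo ∩ Yusuf ∩ Aarav: 10:15–10:45.
Total common minutes: 30.

30 minutes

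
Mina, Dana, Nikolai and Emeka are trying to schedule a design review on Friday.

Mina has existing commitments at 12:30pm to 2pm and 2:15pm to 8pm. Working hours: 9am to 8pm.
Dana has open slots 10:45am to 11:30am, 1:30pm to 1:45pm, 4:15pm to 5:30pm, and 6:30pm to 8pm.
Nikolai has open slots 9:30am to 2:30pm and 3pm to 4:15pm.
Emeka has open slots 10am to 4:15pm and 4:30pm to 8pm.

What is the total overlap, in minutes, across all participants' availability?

Mina free within 09:00–20:00: 09:00–12:30, 14:00–14:15.
Mina ∩ Dana: 10:45–11:30.
Mina ∩ Dana ∩ Nikolai: 10:45–11:30.
Mina ∩ Dana ∩ Nikolai ∩ Emeka: 10:45–11:30.
Total common minutes: 45.

45 minutes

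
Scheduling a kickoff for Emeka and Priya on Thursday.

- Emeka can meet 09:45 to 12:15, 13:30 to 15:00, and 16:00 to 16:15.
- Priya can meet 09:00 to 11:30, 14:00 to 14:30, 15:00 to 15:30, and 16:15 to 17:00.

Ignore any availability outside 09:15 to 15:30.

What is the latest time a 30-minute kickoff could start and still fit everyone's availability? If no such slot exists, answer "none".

Emeka ∩ Priya: 09:45–11:30, 14:00–14:30.
Restricted to 09:15–15:30: 09:45–11:30, 14:00–14:30.
Windows ≥ 30 min: 09:45–11:30, 14:00–14:30.
Latest start in the last window 14:00–14:30 is 14:30 − 30 min = 14:00.

14:00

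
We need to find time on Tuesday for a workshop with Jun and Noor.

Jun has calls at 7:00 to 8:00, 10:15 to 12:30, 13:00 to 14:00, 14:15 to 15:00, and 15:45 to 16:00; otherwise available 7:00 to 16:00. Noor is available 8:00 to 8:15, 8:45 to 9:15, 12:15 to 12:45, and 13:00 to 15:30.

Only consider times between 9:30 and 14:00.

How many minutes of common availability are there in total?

Jun free within 07:00–16:00: 08:00–10:15, 12:30–13:00, 14:00–14:15, 15:00–15:45.
Jun ∩ Noor: 08:00–08:15, 08:45–09:15, 12:30–12:45, 14:00–14:15, 15:00–15:30.
Restricted to 09:30–14:00: 12:30–12:45.
Total common minutes: 15.

15 minutes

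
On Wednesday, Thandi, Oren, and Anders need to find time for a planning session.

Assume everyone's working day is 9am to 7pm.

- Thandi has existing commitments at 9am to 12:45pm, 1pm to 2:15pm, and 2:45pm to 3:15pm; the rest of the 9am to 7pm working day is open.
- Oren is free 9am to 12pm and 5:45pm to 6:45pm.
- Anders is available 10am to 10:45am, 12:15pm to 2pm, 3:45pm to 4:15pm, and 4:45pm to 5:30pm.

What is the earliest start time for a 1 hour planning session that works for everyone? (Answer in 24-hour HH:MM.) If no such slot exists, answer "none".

Thandi free within 09:00–19:00: 12:45–13:00, 14:15–14:45, 15:15–19:00.
Thandi ∩ Oren: 17:45–18:45.
Thandi ∩ Oren ∩ Anders: (none).
Windows ≥ 60 min: (none).

none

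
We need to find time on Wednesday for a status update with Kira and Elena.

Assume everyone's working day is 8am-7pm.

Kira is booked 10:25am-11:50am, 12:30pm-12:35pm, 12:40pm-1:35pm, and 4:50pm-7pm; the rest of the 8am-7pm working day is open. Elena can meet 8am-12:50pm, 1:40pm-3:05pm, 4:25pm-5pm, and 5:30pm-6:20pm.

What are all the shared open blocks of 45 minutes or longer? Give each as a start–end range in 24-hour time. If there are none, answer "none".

08:00–10:25, 13:40–15:05

Kira free within 08:00–19:00: 08:00–10:25, 11:50–12:30, 12:35–12:40, 13:35–16:50.
Kira ∩ Elena: 08:00–10:25, 11:50–12:30, 12:35–12:40, 13:40–15:05, 16:25–16:50.
Windows ≥ 45 min: 08:00–10:25, 13:40–15:05.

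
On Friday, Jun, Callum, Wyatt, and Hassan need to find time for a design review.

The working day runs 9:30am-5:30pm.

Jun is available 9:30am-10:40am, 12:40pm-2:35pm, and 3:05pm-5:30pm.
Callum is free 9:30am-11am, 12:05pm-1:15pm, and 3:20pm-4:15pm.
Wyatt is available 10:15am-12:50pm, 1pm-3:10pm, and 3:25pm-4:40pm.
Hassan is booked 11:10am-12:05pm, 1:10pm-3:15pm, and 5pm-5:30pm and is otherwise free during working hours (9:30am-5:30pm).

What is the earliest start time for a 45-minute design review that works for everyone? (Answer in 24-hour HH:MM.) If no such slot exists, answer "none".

Hassan free within 09:30–17:30: 09:30–11:10, 12:05–13:10, 15:15–17:00.
Jun ∩ Callum: 09:30–10:40, 12:40–13:15, 15:20–16:15.
Jun ∩ Callum ∩ Wyatt: 10:15–10:40, 12:40–12:50, 13:00–13:15, 15:25–16:15.
Jun ∩ Callum ∩ Wyatt ∩ Hassan: 10:15–10:40, 12:40–12:50, 13:00–13:10, 15:25–16:15.
Windows ≥ 45 min: 15:25–16:15.
Earliest such window starts at 15:25.

15:25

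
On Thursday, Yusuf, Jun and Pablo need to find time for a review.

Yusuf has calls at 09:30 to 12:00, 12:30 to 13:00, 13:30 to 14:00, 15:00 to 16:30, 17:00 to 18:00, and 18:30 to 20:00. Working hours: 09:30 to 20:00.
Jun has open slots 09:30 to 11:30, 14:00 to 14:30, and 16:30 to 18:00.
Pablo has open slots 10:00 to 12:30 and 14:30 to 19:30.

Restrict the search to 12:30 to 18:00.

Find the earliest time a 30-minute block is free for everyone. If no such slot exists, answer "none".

Yusuf free within 09:30–20:00: 12:00–12:30, 13:00–13:30, 14:00–15:00, 16:30–17:00, 18:00–18:30.
Yusuf ∩ Jun: 14:00–14:30, 16:30–17:00.
Yusuf ∩ Jun ∩ Pablo: 16:30–17:00.
Restricted to 12:30–18:00: 16:30–17:00.
Windows ≥ 30 min: 16:30–17:00.
Earliest such window starts at 16:30.

16:30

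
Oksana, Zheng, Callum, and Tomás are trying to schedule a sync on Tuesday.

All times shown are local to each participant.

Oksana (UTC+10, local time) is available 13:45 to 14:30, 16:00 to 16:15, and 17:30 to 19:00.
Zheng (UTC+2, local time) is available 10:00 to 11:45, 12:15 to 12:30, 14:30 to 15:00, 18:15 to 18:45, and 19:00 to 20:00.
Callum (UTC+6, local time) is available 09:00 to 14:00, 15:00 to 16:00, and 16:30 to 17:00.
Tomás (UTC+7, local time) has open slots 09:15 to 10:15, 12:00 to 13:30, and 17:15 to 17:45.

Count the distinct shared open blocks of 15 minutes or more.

0

Oksana → UTC: 03:45–04:30, 06:00–06:15, 07:30–09:00.
Zheng → UTC: 08:00–09:45, 10:15–10:30, 12:30–13:00, 16:15–16:45, 17:00–18:00.
Callum → UTC: 03:00–08:00, 09:00–10:00, 10:30–11:00.
Tomás → UTC: 02:15–03:15, 05:00–06:30, 10:15–10:45.
Oksana ∩ Zheng: 08:00–09:00.
Oksana ∩ Zheng ∩ Callum: (none).
Oksana ∩ Zheng ∩ Callum ∩ Tomás: (none).
Windows ≥ 15 min: (none).
That's 0 windows.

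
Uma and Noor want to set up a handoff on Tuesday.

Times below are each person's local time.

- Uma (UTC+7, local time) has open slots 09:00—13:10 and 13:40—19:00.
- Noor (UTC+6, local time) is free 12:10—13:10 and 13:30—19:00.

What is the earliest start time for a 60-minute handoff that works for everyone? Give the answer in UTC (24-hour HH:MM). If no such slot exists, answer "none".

Uma → UTC: 02:00–06:10, 06:40–12:00.
Noor → UTC: 06:10–07:10, 07:30–13:00.
Uma ∩ Noor: 06:40–07:10, 07:30–12:00.
Windows ≥ 60 min: 07:30–12:00.
Earliest such window starts at 07:30.

07:30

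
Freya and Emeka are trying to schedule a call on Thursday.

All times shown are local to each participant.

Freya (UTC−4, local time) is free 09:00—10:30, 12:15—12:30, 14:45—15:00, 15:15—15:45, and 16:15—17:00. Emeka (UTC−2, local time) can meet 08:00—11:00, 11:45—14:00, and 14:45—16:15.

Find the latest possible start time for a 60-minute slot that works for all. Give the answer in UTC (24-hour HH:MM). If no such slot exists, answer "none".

Freya → UTC: 13:00–14:30, 16:15–16:30, 18:45–19:00, 19:15–19:45, 20:15–21:00.
Emeka → UTC: 10:00–13:00, 13:45–16:00, 16:45–18:15.
Freya ∩ Emeka: 13:45–14:30.
Windows ≥ 60 min: (none).

none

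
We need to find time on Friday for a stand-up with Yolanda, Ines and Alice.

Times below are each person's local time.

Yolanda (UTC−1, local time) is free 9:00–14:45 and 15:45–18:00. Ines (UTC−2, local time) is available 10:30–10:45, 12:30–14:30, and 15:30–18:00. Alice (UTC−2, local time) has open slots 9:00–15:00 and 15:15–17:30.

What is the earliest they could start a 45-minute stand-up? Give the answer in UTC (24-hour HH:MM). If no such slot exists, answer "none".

14:30

Yolanda → UTC: 10:00–15:45, 16:45–19:00.
Ines → UTC: 12:30–12:45, 14:30–16:30, 17:30–20:00.
Alice → UTC: 11:00–17:00, 17:15–19:30.
Yolanda ∩ Ines: 12:30–12:45, 14:30–15:45, 17:30–19:00.
Yolanda ∩ Ines ∩ Alice: 12:30–12:45, 14:30–15:45, 17:30–19:00.
Windows ≥ 45 min: 14:30–15:45, 17:30–19:00.
Earliest such window starts at 14:30.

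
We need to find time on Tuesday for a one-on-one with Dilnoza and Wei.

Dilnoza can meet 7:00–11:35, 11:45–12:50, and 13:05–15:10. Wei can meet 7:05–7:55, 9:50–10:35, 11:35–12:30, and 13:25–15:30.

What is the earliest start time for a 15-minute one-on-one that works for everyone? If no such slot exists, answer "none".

Dilnoza ∩ Wei: 07:05–07:55, 09:50–10:35, 11:45–12:30, 13:25–15:10.
Windows ≥ 15 min: 07:05–07:55, 09:50–10:35, 11:45–12:30, 13:25–15:10.
Earliest such window starts at 07:05.

07:05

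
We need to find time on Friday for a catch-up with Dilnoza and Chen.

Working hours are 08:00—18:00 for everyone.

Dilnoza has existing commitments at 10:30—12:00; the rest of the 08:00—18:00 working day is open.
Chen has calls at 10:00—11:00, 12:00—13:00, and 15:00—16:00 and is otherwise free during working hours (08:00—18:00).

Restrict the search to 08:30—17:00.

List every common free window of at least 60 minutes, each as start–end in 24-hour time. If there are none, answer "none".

Dilnoza free within 08:00–18:00: 08:00–10:30, 12:00–18:00.
Chen free within 08:00–18:00: 08:00–10:00, 11:00–12:00, 13:00–15:00, 16:00–18:00.
Dilnoza ∩ Chen: 08:00–10:00, 13:00–15:00, 16:00–18:00.
Restricted to 08:30–17:00: 08:30–10:00, 13:00–15:00, 16:00–17:00.
Windows ≥ 60 min: 08:30–10:00, 13:00–15:00, 16:00–17:00.

08:30–10:00, 13:00–15:00, 16:00–17:00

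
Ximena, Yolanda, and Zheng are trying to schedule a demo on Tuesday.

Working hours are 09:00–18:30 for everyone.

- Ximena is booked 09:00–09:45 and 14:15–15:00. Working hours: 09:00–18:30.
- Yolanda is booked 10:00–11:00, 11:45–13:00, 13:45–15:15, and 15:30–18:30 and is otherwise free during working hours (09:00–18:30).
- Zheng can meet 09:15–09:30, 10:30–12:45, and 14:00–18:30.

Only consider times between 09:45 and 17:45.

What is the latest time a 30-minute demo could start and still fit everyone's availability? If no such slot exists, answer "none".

Ximena free within 09:00–18:30: 09:45–14:15, 15:00–18:30.
Yolanda free within 09:00–18:30: 09:00–10:00, 11:00–11:45, 13:00–13:45, 15:15–15:30.
Ximena ∩ Yolanda: 09:45–10:00, 11:00–11:45, 13:00–13:45, 15:15–15:30.
Ximena ∩ Yolanda ∩ Zheng: 11:00–11:45, 15:15–15:30.
Restricted to 09:45–17:45: 11:00–11:45, 15:15–15:30.
Windows ≥ 30 min: 11:00–11:45.
Latest start in the last window 11:00–11:45 is 11:45 − 30 min = 11:15.

11:15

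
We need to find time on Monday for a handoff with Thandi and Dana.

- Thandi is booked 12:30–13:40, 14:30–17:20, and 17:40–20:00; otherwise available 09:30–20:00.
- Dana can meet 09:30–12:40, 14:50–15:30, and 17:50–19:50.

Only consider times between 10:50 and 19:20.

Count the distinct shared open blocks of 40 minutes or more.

Thandi free within 09:30–20:00: 09:30–12:30, 13:40–14:30, 17:20–17:40.
Thandi ∩ Dana: 09:30–12:30.
Restricted to 10:50–19:20: 10:50–12:30.
Windows ≥ 40 min: 10:50–12:30.
That's 1 window.

1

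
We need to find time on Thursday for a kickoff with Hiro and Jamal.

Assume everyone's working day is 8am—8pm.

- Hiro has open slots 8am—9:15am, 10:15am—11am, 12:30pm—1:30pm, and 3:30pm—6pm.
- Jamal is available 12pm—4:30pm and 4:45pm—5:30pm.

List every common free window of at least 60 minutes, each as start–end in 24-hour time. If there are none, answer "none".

12:30–13:30, 15:30–16:30

Hiro ∩ Jamal: 12:30–13:30, 15:30–16:30, 16:45–17:30.
Windows ≥ 60 min: 12:30–13:30, 15:30–16:30.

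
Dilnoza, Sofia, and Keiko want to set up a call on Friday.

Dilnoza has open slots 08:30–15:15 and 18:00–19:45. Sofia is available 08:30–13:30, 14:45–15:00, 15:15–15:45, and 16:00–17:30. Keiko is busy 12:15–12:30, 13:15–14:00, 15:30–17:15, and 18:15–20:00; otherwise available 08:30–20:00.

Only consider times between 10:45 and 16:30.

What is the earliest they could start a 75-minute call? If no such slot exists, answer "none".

Keiko free within 08:30–20:00: 08:30–12:15, 12:30–13:15, 14:00–15:30, 17:15–18:15.
Dilnoza ∩ Sofia: 08:30–13:30, 14:45–15:00.
Dilnoza ∩ Sofia ∩ Keiko: 08:30–12:15, 12:30–13:15, 14:45–15:00.
Restricted to 10:45–16:30: 10:45–12:15, 12:30–13:15, 14:45–15:00.
Windows ≥ 75 min: 10:45–12:15.
Earliest such window starts at 10:45.

10:45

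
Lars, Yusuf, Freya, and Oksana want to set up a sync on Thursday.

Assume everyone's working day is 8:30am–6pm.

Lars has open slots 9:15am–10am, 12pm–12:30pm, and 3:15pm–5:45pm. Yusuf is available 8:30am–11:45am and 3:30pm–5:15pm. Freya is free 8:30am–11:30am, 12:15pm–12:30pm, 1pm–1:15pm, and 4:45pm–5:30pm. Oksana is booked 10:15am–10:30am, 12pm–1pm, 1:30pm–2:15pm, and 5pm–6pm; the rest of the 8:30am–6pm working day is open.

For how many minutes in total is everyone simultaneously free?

60 minutes

Oksana free within 08:30–18:00: 08:30–10:15, 10:30–12:00, 13:00–13:30, 14:15–17:00.
Lars ∩ Yusuf: 09:15–10:00, 15:30–17:15.
Lars ∩ Yusuf ∩ Freya: 09:15–10:00, 16:45–17:15.
Lars ∩ Yusuf ∩ Freya ∩ Oksana: 09:15–10:00, 16:45–17:00.
Total common minutes: 45 + 15 = 60.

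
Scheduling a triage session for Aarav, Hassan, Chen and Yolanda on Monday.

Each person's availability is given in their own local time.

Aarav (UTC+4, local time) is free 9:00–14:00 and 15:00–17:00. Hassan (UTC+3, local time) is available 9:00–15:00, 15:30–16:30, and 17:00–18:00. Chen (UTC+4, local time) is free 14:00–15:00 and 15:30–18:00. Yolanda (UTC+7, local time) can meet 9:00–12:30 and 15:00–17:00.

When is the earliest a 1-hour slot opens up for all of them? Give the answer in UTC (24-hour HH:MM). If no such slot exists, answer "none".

none

Aarav → UTC: 05:00–10:00, 11:00–13:00.
Hassan → UTC: 06:00–12:00, 12:30–13:30, 14:00–15:00.
Chen → UTC: 10:00–11:00, 11:30–14:00.
Yolanda → UTC: 02:00–05:30, 08:00–10:00.
Aarav ∩ Hassan: 06:00–10:00, 11:00–12:00, 12:30–13:00.
Aarav ∩ Hassan ∩ Chen: 11:30–12:00, 12:30–13:00.
Aarav ∩ Hassan ∩ Chen ∩ Yolanda: (none).
Windows ≥ 60 min: (none).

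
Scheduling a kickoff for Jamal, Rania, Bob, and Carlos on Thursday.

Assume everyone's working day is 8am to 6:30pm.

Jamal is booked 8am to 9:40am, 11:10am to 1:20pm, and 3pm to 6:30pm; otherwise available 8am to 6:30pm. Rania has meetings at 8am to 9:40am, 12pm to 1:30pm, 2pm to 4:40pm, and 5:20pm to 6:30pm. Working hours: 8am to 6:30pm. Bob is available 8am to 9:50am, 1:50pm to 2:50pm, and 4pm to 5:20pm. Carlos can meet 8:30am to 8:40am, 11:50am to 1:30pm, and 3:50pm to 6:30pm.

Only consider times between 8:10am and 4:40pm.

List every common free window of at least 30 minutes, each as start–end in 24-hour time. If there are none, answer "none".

Jamal free within 08:00–18:30: 09:40–11:10, 13:20–15:00.
Rania free within 08:00–18:30: 09:40–12:00, 13:30–14:00, 16:40–17:20.
Jamal ∩ Rania: 09:40–11:10, 13:30–14:00.
Jamal ∩ Rania ∩ Bob: 09:40–09:50, 13:50–14:00.
Jamal ∩ Rania ∩ Bob ∩ Carlos: (none).
Restricted to 08:10–16:40: (none).
Windows ≥ 30 min: (none).

none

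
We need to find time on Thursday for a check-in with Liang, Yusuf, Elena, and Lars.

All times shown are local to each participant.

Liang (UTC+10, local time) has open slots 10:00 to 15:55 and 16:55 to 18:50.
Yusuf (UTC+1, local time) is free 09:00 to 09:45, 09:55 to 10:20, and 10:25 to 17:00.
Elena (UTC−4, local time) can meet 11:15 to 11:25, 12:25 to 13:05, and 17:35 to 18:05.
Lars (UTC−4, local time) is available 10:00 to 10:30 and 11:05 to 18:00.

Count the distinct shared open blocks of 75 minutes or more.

0

Liang → UTC: 00:00–05:55, 06:55–08:50.
Yusuf → UTC: 08:00–08:45, 08:55–09:20, 09:25–16:00.
Elena → UTC: 15:15–15:25, 16:25–17:05, 21:35–22:05.
Lars → UTC: 14:00–14:30, 15:05–22:00.
Liang ∩ Yusuf: 08:00–08:45.
Liang ∩ Yusuf ∩ Elena: (none).
Liang ∩ Yusuf ∩ Elena ∩ Lars: (none).
Windows ≥ 75 min: (none).
That's 0 windows.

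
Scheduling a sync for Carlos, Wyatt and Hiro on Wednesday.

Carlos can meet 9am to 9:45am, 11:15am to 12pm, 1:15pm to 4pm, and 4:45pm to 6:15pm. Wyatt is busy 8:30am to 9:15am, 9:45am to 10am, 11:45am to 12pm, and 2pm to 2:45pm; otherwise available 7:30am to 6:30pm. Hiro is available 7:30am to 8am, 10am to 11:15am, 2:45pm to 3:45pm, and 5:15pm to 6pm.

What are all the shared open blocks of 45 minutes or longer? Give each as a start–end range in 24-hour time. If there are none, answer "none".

14:45–15:45, 17:15–18:00

Wyatt free within 07:30–18:30: 07:30–08:30, 09:15–09:45, 10:00–11:45, 12:00–14:00, 14:45–18:30.
Carlos ∩ Wyatt: 09:15–09:45, 11:15–11:45, 13:15–14:00, 14:45–16:00, 16:45–18:15.
Carlos ∩ Wyatt ∩ Hiro: 14:45–15:45, 17:15–18:00.
Windows ≥ 45 min: 14:45–15:45, 17:15–18:00.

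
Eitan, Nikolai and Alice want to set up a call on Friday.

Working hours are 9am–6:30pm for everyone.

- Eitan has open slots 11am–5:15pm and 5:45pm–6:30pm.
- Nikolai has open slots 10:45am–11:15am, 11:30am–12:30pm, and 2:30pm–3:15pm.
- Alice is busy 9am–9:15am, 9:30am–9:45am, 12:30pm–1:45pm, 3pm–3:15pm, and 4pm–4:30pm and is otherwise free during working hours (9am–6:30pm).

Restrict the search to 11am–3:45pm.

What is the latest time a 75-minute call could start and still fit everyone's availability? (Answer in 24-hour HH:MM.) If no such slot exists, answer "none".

none

Alice free within 09:00–18:30: 09:15–09:30, 09:45–12:30, 13:45–15:00, 15:15–16:00, 16:30–18:30.
Eitan ∩ Nikolai: 11:00–11:15, 11:30–12:30, 14:30–15:15.
Eitan ∩ Nikolai ∩ Alice: 11:00–11:15, 11:30–12:30, 14:30–15:00.
Restricted to 11:00–15:45: 11:00–11:15, 11:30–12:30, 14:30–15:00.
Windows ≥ 75 min: (none).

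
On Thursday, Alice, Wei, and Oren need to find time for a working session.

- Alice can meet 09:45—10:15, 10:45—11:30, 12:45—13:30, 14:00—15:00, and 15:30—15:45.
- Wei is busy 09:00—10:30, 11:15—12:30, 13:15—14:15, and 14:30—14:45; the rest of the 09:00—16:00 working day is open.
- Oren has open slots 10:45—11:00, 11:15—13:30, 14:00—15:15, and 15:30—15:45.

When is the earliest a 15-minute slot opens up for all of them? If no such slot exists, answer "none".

10:45

Wei free within 09:00–16:00: 10:30–11:15, 12:30–13:15, 14:15–14:30, 14:45–16:00.
Alice ∩ Wei: 10:45–11:15, 12:45–13:15, 14:15–14:30, 14:45–15:00, 15:30–15:45.
Alice ∩ Wei ∩ Oren: 10:45–11:00, 12:45–13:15, 14:15–14:30, 14:45–15:00, 15:30–15:45.
Windows ≥ 15 min: 10:45–11:00, 12:45–13:15, 14:15–14:30, 14:45–15:00, 15:30–15:45.
Earliest such window starts at 10:45.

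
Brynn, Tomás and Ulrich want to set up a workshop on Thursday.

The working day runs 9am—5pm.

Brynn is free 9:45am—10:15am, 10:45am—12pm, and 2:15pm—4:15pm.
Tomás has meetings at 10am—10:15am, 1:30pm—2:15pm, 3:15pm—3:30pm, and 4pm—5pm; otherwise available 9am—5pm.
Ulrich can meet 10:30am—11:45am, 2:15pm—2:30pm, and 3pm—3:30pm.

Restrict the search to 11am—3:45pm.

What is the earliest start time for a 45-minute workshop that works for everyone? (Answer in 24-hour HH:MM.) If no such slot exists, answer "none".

11:00

Tomás free within 09:00–17:00: 09:00–10:00, 10:15–13:30, 14:15–15:15, 15:30–16:00.
Brynn ∩ Tomás: 09:45–10:00, 10:45–12:00, 14:15–15:15, 15:30–16:00.
Brynn ∩ Tomás ∩ Ulrich: 10:45–11:45, 14:15–14:30, 15:00–15:15.
Restricted to 11:00–15:45: 11:00–11:45, 14:15–14:30, 15:00–15:15.
Windows ≥ 45 min: 11:00–11:45.
Earliest such window starts at 11:00.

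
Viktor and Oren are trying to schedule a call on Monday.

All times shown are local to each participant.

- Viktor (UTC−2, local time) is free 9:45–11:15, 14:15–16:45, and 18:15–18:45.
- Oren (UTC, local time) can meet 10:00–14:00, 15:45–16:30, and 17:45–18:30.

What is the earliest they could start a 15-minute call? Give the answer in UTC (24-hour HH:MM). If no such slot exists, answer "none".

Viktor → UTC: 11:45–13:15, 16:15–18:45, 20:15–20:45.
Oren → UTC: 10:00–14:00, 15:45–16:30, 17:45–18:30.
Viktor ∩ Oren: 11:45–13:15, 16:15–16:30, 17:45–18:30.
Windows ≥ 15 min: 11:45–13:15, 16:15–16:30, 17:45–18:30.
Earliest such window starts at 11:45.

11:45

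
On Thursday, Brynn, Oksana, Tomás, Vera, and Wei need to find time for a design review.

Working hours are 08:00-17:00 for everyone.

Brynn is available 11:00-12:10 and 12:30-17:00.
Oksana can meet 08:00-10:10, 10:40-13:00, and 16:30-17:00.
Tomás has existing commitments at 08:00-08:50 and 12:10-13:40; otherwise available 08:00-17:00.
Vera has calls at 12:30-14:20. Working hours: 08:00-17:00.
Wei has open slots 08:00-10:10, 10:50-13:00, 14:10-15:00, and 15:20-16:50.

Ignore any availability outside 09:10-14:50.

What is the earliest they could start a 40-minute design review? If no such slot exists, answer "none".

11:00

Tomás free within 08:00–17:00: 08:50–12:10, 13:40–17:00.
Vera free within 08:00–17:00: 08:00–12:30, 14:20–17:00.
Brynn ∩ Oksana: 11:00–12:10, 12:30–13:00, 16:30–17:00.
Brynn ∩ Oksana ∩ Tomás: 11:00–12:10, 16:30–17:00.
Brynn ∩ Oksana ∩ Tomás ∩ Vera: 11:00–12:10, 16:30–17:00.
Brynn ∩ Oksana ∩ Tomás ∩ Vera ∩ Wei: 11:00–12:10, 16:30–16:50.
Restricted to 09:10–14:50: 11:00–12:10.
Windows ≥ 40 min: 11:00–12:10.
Earliest such window starts at 11:00.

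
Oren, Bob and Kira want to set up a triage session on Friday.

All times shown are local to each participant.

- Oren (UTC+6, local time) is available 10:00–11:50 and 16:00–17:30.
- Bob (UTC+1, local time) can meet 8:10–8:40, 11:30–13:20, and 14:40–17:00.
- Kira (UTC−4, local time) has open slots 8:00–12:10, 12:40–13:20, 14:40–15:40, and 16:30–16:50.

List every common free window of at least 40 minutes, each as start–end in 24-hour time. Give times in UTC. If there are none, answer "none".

none

Oren → UTC: 04:00–05:50, 10:00–11:30.
Bob → UTC: 07:10–07:40, 10:30–12:20, 13:40–16:00.
Kira → UTC: 12:00–16:10, 16:40–17:20, 18:40–19:40, 20:30–20:50.
Oren ∩ Bob: 10:30–11:30.
Oren ∩ Bob ∩ Kira: (none).
Windows ≥ 40 min: (none).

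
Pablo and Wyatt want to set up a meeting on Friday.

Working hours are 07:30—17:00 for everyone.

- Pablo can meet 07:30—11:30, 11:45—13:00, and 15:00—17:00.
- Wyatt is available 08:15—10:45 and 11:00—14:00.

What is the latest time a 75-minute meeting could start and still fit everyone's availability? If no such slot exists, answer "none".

Pablo ∩ Wyatt: 08:15–10:45, 11:00–11:30, 11:45–13:00.
Windows ≥ 75 min: 08:15–10:45, 11:45–13:00.
Latest start in the last window 11:45–13:00 is 13:00 − 75 min = 11:45.

11:45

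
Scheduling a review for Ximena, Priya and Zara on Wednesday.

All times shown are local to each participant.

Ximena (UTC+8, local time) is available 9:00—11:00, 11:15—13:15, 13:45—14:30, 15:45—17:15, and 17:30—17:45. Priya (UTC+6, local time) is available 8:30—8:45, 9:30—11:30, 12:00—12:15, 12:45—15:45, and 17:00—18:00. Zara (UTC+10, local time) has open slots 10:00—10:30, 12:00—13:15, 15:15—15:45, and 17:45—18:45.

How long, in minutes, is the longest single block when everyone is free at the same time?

Ximena → UTC: 01:00–03:00, 03:15–05:15, 05:45–06:30, 07:45–09:15, 09:30–09:45.
Priya → UTC: 02:30–02:45, 03:30–05:30, 06:00–06:15, 06:45–09:45, 11:00–12:00.
Zara → UTC: 00:00–00:30, 02:00–03:15, 05:15–05:45, 07:45–08:45.
Ximena ∩ Priya: 02:30–02:45, 03:30–05:15, 06:00–06:15, 07:45–09:15, 09:30–09:45.
Ximena ∩ Priya ∩ Zara: 02:30–02:45, 07:45–08:45.
Common window lengths: 15, 60 min; longest is 60.

60 minutes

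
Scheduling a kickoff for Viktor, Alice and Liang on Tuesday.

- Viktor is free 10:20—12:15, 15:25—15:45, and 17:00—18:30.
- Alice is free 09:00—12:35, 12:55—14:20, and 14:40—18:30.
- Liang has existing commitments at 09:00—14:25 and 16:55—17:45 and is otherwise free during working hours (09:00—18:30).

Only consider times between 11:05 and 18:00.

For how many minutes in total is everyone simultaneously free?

35 minutes

Liang free within 09:00–18:30: 14:25–16:55, 17:45–18:30.
Viktor ∩ Alice: 10:20–12:15, 15:25–15:45, 17:00–18:30.
Viktor ∩ Alice ∩ Liang: 15:25–15:45, 17:45–18:30.
Restricted to 11:05–18:00: 15:25–15:45, 17:45–18:00.
Total common minutes: 20 + 15 = 35.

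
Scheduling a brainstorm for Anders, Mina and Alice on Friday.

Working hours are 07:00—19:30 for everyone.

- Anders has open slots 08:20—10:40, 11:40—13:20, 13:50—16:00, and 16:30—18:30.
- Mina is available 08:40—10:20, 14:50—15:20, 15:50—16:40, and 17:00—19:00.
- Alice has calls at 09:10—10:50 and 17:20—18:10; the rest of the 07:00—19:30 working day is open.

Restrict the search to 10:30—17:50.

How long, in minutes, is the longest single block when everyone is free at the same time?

30 minutes

Alice free within 07:00–19:30: 07:00–09:10, 10:50–17:20, 18:10–19:30.
Anders ∩ Mina: 08:40–10:20, 14:50–15:20, 15:50–16:00, 16:30–16:40, 17:00–18:30.
Anders ∩ Mina ∩ Alice: 08:40–09:10, 14:50–15:20, 15:50–16:00, 16:30–16:40, 17:00–17:20, 18:10–18:30.
Restricted to 10:30–17:50: 14:50–15:20, 15:50–16:00, 16:30–16:40, 17:00–17:20.
Common window lengths: 30, 10, 10, 20 min; longest is 30.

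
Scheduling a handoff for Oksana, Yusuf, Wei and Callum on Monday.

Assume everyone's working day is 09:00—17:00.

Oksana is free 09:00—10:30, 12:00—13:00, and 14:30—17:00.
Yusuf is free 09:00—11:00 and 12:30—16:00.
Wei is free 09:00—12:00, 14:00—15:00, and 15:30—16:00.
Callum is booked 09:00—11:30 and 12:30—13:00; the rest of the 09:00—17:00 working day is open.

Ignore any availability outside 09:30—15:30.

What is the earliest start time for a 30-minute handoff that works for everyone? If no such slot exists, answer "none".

14:30

Callum free within 09:00–17:00: 11:30–12:30, 13:00–17:00.
Oksana ∩ Yusuf: 09:00–10:30, 12:30–13:00, 14:30–16:00.
Oksana ∩ Yusuf ∩ Wei: 09:00–10:30, 14:30–15:00, 15:30–16:00.
Oksana ∩ Yusuf ∩ Wei ∩ Callum: 14:30–15:00, 15:30–16:00.
Restricted to 09:30–15:30: 14:30–15:00.
Windows ≥ 30 min: 14:30–15:00.
Earliest such window starts at 14:30.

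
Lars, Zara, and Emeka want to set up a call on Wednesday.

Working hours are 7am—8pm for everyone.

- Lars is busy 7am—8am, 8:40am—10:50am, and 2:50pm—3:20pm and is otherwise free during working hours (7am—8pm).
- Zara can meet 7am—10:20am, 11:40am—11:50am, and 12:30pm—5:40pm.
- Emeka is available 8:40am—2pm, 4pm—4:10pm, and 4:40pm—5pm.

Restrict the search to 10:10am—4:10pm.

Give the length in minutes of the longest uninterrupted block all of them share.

Lars free within 07:00–20:00: 08:00–08:40, 10:50–14:50, 15:20–20:00.
Lars ∩ Zara: 08:00–08:40, 11:40–11:50, 12:30–14:50, 15:20–17:40.
Lars ∩ Zara ∩ Emeka: 11:40–11:50, 12:30–14:00, 16:00–16:10, 16:40–17:00.
Restricted to 10:10–16:10: 11:40–11:50, 12:30–14:00, 16:00–16:10.
Common window lengths: 10, 90, 10 min; longest is 90.

90 minutes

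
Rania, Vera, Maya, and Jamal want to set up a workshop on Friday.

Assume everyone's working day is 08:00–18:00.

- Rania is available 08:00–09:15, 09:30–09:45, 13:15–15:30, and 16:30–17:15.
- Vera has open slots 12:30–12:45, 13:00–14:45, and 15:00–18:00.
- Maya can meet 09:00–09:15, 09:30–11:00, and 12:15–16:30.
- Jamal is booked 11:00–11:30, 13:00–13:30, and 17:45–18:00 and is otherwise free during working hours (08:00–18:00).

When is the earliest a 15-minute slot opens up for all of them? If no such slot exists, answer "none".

Jamal free within 08:00–18:00: 08:00–11:00, 11:30–13:00, 13:30–17:45.
Rania ∩ Vera: 13:15–14:45, 15:00–15:30, 16:30–17:15.
Rania ∩ Vera ∩ Maya: 13:15–14:45, 15:00–15:30.
Rania ∩ Vera ∩ Maya ∩ Jamal: 13:30–14:45, 15:00–15:30.
Windows ≥ 15 min: 13:30–14:45, 15:00–15:30.
Earliest such window starts at 13:30.

13:30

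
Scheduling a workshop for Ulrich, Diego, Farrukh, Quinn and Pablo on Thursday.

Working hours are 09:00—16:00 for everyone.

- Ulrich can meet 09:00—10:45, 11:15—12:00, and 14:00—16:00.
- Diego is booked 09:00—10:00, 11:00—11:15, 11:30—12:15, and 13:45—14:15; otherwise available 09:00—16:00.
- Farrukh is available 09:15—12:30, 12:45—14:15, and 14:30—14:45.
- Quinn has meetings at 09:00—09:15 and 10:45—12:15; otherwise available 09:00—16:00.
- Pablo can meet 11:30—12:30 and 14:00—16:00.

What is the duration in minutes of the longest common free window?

Diego free within 09:00–16:00: 10:00–11:00, 11:15–11:30, 12:15–13:45, 14:15–16:00.
Quinn free within 09:00–16:00: 09:15–10:45, 12:15–16:00.
Ulrich ∩ Diego: 10:00–10:45, 11:15–11:30, 14:15–16:00.
Ulrich ∩ Diego ∩ Farrukh: 10:00–10:45, 11:15–11:30, 14:30–14:45.
Ulrich ∩ Diego ∩ Farrukh ∩ Quinn: 10:00–10:45, 14:30–14:45.
Ulrich ∩ Diego ∩ Farrukh ∩ Quinn ∩ Pablo: 14:30–14:45.
Single common window of 15 minutes.

15 minutes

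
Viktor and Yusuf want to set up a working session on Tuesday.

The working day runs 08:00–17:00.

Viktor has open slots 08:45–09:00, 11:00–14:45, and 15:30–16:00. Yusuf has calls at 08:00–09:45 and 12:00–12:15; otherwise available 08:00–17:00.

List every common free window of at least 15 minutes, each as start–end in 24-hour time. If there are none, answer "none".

11:00–12:00, 12:15–14:45, 15:30–16:00

Yusuf free within 08:00–17:00: 09:45–12:00, 12:15–17:00.
Viktor ∩ Yusuf: 11:00–12:00, 12:15–14:45, 15:30–16:00.
Windows ≥ 15 min: 11:00–12:00, 12:15–14:45, 15:30–16:00.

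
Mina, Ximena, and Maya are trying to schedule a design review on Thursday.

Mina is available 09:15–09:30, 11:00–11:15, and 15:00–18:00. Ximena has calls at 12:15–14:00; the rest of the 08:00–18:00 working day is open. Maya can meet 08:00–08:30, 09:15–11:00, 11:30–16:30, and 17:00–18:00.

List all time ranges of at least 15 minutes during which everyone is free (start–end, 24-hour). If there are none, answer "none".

Ximena free within 08:00–18:00: 08:00–12:15, 14:00–18:00.
Mina ∩ Ximena: 09:15–09:30, 11:00–11:15, 15:00–18:00.
Mina ∩ Ximena ∩ Maya: 09:15–09:30, 15:00–16:30, 17:00–18:00.
Windows ≥ 15 min: 09:15–09:30, 15:00–16:30, 17:00–18:00.

09:15–09:30, 15:00–16:30, 17:00–18:00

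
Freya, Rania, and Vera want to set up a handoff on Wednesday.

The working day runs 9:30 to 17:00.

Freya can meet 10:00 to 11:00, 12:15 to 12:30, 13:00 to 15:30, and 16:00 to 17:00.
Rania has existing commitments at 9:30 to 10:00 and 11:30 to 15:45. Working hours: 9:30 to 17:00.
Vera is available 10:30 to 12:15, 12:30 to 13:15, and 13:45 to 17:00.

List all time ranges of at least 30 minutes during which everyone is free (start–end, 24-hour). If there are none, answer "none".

10:30–11:00, 16:00–17:00

Rania free within 09:30–17:00: 10:00–11:30, 15:45–17:00.
Freya ∩ Rania: 10:00–11:00, 16:00–17:00.
Freya ∩ Rania ∩ Vera: 10:30–11:00, 16:00–17:00.
Windows ≥ 30 min: 10:30–11:00, 16:00–17:00.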